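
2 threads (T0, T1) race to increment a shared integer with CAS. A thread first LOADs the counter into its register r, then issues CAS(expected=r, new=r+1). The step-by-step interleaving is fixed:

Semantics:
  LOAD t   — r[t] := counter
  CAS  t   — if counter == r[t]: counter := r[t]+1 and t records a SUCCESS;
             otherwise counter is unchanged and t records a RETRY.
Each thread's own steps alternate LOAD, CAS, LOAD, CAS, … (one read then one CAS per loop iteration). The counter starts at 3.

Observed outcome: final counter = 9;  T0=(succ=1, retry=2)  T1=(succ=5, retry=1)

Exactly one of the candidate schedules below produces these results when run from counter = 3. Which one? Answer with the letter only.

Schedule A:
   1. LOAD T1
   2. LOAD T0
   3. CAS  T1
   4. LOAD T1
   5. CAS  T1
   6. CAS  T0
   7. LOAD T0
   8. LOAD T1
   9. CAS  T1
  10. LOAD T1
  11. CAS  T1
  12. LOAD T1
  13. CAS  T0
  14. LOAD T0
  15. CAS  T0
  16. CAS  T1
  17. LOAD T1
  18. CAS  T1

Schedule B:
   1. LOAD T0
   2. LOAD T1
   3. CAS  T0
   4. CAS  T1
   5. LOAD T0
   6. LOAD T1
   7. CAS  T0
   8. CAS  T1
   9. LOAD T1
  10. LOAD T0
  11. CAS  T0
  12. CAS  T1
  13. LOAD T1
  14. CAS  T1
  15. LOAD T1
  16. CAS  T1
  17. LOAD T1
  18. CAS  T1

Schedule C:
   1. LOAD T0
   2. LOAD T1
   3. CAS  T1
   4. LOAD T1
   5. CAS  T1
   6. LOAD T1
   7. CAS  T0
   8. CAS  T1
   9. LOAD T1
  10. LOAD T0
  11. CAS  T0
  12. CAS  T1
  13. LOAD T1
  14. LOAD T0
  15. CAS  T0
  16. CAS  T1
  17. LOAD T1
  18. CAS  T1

A

Simulating candidate A:
#1 T1 reads 3
#2 T0 reads 3
#3 T1 CAS(3→4) writes; counter now 4
#4 T1 reads 4
#5 T1 CAS(4→5) writes; counter now 5
#6 T0 CAS(3→4) fails; counter now 5
#7 T0 reads 5
#8 T1 reads 5
#9 T1 CAS(5→6) writes; counter now 6
#10 T1 reads 6
#11 T1 CAS(6→7) writes; counter now 7
#12 T1 reads 7
#13 T0 CAS(5→6) fails; counter now 7
#14 T0 reads 7
#15 T0 CAS(7→8) writes; counter now 8
#16 T1 CAS(7→8) fails; counter now 8
#17 T1 reads 8
#18 T1 CAS(8→9) writes; counter now 9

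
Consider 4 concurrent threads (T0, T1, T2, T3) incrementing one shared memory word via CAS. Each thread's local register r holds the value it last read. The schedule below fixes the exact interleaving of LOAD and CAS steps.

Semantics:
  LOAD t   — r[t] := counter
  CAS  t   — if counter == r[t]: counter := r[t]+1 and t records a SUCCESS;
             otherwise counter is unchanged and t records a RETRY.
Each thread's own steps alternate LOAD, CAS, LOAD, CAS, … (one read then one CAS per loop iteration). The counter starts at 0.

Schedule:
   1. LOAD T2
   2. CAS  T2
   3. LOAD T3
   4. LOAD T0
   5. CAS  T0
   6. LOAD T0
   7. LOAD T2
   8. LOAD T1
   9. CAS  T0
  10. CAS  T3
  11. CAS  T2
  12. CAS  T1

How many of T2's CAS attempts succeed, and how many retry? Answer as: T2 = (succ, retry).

T2 = (1, 1)

#1 T2 reads 0
#2 T2 CAS(0→1) writes; counter now 1
#3 T3 reads 1
#4 T0 reads 1
#5 T0 CAS(1→2) writes; counter now 2
#6 T0 reads 2
#7 T2 reads 2
#8 T1 reads 2
#9 T0 CAS(2→3) writes; counter now 3
#10 T3 CAS(1→2) fails; counter now 3
#11 T2 CAS(2→3) fails; counter now 3
#12 T1 CAS(2→3) fails; counter now 3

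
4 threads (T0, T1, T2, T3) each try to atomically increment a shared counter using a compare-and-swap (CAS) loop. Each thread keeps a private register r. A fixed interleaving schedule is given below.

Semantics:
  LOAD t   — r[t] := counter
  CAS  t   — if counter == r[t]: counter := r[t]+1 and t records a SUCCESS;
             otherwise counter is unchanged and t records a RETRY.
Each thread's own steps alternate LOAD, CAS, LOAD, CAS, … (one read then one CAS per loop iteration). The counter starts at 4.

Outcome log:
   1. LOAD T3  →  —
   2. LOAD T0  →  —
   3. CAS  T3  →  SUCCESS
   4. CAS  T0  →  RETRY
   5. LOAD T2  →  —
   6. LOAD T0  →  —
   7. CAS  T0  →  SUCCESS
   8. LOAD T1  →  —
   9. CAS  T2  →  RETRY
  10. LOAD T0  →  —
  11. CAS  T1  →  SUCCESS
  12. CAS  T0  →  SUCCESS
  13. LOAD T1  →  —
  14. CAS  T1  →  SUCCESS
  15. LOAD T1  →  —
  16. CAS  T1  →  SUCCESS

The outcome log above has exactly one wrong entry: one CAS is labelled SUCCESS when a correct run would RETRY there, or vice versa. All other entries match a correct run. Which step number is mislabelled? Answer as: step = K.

Correct run:
[1] T3.load  rd  (counter 4, T3.r 4)
[2] T0.load  rd  (counter 4, T0.r 4)
[3] T3.cas  hit  (counter 5, T3.r 4)
[4] T0.cas  miss  (counter 5, T0.r 4)
[5] T2.load  rd  (counter 5, T2.r 5)
[6] T0.load  rd  (counter 5, T0.r 5)
[7] T0.cas  hit  (counter 6, T0.r 5)
[8] T1.load  rd  (counter 6, T1.r 6)
[9] T2.cas  miss  (counter 6, T2.r 5)
[10] T0.load  rd  (counter 6, T0.r 6)
[11] T1.cas  hit  (counter 7, T1.r 6)
[12] T0.cas  miss  (counter 7, T0.r 6)
[13] T1.load  rd  (counter 7, T1.r 7)
[14] T1.cas  hit  (counter 8, T1.r 7)
[15] T1.load  rd  (counter 8, T1.r 8)
[16] T1.cas  hit  (counter 9, T1.r 8)
Log disagrees first at step 12.

step = 12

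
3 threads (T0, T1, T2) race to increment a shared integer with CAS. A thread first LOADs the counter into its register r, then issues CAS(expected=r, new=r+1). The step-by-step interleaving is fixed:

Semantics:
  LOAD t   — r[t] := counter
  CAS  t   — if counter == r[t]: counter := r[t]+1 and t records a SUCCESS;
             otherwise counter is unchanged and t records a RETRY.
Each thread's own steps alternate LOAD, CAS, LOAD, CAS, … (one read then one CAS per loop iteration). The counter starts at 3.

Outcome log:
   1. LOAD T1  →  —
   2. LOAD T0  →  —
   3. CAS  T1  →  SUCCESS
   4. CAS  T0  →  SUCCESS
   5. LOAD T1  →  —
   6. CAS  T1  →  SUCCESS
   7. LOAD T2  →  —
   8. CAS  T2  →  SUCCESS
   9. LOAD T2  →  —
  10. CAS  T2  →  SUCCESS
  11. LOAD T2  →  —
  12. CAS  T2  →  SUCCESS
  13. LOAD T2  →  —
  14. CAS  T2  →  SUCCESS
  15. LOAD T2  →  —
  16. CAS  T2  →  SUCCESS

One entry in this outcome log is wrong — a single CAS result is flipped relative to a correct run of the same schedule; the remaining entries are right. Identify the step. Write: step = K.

step = 4

Correct run:
T1 LOAD — after: cnt=3, r=3 — load
T0 LOAD — after: cnt=3, r=3 — load
T1 CAS — after: cnt=4, r=3 — ok
T0 CAS — after: cnt=4, r=3 — retry
T1 LOAD — after: cnt=4, r=4 — load
T1 CAS — after: cnt=5, r=4 — ok
T2 LOAD — after: cnt=5, r=5 — load
T2 CAS — after: cnt=6, r=5 — ok
T2 LOAD — after: cnt=6, r=6 — load
T2 CAS — after: cnt=7, r=6 — ok
T2 LOAD — after: cnt=7, r=7 — load
T2 CAS — after: cnt=8, r=7 — ok
T2 LOAD — after: cnt=8, r=8 — load
T2 CAS — after: cnt=9, r=8 — ok
T2 LOAD — after: cnt=9, r=9 — load
T2 CAS — after: cnt=10, r=9 — ok
Mismatch at 4.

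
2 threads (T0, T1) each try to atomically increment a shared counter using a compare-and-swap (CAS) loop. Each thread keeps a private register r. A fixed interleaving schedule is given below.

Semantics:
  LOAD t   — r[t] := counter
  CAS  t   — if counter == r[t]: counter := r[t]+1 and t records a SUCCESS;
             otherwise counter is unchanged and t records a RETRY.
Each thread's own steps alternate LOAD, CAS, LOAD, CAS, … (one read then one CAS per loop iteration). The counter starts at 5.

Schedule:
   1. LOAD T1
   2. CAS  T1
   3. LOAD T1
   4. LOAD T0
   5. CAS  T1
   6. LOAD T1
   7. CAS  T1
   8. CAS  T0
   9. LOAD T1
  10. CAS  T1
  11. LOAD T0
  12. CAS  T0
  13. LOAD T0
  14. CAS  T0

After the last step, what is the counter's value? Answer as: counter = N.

#1 T1 reads 5
#2 T1 CAS(5→6) writes; counter now 6
#3 T1 reads 6
#4 T0 reads 6
#5 T1 CAS(6→7) writes; counter now 7
#6 T1 reads 7
#7 T1 CAS(7→8) writes; counter now 8
#8 T0 CAS(6→7) fails; counter now 8
#9 T1 reads 8
#10 T1 CAS(8→9) writes; counter now 9
#11 T0 reads 9
#12 T0 CAS(9→10) writes; counter now 10
#13 T0 reads 10
#14 T0 CAS(10→11) writes; counter now 11

counter = 11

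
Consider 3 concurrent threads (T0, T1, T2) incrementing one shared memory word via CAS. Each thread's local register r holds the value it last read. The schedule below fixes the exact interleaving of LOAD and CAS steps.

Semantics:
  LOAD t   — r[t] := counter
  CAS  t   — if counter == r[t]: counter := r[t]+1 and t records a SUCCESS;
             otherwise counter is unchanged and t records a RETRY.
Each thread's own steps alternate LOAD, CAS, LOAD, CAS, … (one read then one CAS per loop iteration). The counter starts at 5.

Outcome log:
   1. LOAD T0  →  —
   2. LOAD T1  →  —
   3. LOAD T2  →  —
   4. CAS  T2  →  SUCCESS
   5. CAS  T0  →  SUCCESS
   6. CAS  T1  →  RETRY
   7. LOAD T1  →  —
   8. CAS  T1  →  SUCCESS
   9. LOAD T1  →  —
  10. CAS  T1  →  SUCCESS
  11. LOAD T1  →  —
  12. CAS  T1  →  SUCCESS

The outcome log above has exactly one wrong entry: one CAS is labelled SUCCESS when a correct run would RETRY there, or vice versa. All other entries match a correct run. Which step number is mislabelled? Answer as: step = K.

step = 5

Re-executing:
1. LOAD T0 → mem=5 r[T0]=5 [LOAD]
2. LOAD T1 → mem=5 r[T1]=5 [LOAD]
3. LOAD T2 → mem=5 r[T2]=5 [LOAD]
4. CAS T2 → mem=6 r[T2]=5 [OK]
5. CAS T0 → mem=6 r[T0]=5 [RETRY]
6. CAS T1 → mem=6 r[T1]=5 [RETRY]
7. LOAD T1 → mem=6 r[T1]=6 [LOAD]
8. CAS T1 → mem=7 r[T1]=6 [OK]
9. LOAD T1 → mem=7 r[T1]=7 [LOAD]
10. CAS T1 → mem=8 r[T1]=7 [OK]
11. LOAD T1 → mem=8 r[T1]=8 [LOAD]
12. CAS T1 → mem=9 r[T1]=8 [OK]
Mismatch at 5.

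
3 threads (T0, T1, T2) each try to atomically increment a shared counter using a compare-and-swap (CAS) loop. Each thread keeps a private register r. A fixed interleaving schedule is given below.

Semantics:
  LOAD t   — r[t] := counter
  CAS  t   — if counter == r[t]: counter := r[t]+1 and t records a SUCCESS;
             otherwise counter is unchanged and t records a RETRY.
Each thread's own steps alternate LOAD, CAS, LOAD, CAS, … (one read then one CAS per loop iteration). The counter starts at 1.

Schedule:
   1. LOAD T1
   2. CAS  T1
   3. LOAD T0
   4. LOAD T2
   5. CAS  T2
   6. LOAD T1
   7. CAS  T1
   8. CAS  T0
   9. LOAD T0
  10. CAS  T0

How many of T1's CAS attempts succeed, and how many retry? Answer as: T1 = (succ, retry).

#1 T1 reads 1
#2 T1 CAS(1→2) writes; counter now 2
#3 T0 reads 2
#4 T2 reads 2
#5 T2 CAS(2→3) writes; counter now 3
#6 T1 reads 3
#7 T1 CAS(3→4) writes; counter now 4
#8 T0 CAS(2→3) fails; counter now 4
#9 T0 reads 4
#10 T0 CAS(4→5) writes; counter now 5

T1 = (2, 0)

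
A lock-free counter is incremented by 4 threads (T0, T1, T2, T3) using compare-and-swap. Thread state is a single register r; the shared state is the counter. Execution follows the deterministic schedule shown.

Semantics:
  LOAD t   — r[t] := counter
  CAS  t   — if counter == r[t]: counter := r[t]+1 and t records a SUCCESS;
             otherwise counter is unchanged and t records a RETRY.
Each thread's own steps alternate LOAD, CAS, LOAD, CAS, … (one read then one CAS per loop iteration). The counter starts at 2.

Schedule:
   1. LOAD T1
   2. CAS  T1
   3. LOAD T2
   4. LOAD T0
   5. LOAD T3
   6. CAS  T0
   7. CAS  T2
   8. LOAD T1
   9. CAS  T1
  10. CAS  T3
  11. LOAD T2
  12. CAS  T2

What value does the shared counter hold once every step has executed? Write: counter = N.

#1 T1 reads 2
#2 T1 CAS(2→3) writes; counter now 3
#3 T2 reads 3
#4 T0 reads 3
#5 T3 reads 3
#6 T0 CAS(3→4) writes; counter now 4
#7 T2 CAS(3→4) fails; counter now 4
#8 T1 reads 4
#9 T1 CAS(4→5) writes; counter now 5
#10 T3 CAS(3→4) fails; counter now 5
#11 T2 reads 5
#12 T2 CAS(5→6) writes; counter now 6

counter = 6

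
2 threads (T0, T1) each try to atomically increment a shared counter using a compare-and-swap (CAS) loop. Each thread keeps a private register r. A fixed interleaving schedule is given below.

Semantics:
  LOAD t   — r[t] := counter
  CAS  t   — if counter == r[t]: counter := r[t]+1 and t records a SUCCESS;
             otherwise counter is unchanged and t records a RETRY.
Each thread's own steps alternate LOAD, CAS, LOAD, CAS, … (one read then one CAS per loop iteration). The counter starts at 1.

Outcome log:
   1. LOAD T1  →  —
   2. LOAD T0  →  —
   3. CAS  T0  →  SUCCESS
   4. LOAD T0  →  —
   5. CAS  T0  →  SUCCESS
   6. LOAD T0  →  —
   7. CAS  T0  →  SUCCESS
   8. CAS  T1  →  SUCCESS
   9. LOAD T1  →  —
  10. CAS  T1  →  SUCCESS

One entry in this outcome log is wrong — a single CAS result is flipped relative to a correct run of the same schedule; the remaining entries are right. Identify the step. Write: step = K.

Correct run:
[1] T1.load  rd  (counter 1, T1.r 1)
[2] T0.load  rd  (counter 1, T0.r 1)
[3] T0.cas  hit  (counter 2, T0.r 1)
[4] T0.load  rd  (counter 2, T0.r 2)
[5] T0.cas  hit  (counter 3, T0.r 2)
[6] T0.load  rd  (counter 3, T0.r 3)
[7] T0.cas  hit  (counter 4, T0.r 3)
[8] T1.cas  miss  (counter 4, T1.r 1)
[9] T1.load  rd  (counter 4, T1.r 4)
[10] T1.cas  hit  (counter 5, T1.r 4)
Log disagrees first at step 8.

step = 8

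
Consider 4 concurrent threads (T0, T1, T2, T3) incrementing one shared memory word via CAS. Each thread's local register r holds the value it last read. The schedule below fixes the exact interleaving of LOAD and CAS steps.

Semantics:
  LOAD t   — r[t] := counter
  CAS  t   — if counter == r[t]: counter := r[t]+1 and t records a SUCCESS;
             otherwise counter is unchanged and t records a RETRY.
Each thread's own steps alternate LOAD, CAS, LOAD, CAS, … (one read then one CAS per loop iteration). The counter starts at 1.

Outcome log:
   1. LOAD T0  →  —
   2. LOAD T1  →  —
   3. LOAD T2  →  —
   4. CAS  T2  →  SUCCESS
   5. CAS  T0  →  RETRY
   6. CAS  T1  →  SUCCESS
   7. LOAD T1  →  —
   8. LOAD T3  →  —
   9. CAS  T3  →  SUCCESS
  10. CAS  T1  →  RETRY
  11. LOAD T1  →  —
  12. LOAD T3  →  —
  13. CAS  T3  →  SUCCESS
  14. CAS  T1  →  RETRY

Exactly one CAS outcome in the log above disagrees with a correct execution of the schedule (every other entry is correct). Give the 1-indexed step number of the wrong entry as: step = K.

Reference trace:
#1 T0 reads 1
#2 T1 reads 1
#3 T2 reads 1
#4 T2 CAS(1→2) writes; counter now 2
#5 T0 CAS(1→2) fails; counter now 2
#6 T1 CAS(1→2) fails; counter now 2
#7 T1 reads 2
#8 T3 reads 2
#9 T3 CAS(2→3) writes; counter now 3
#10 T1 CAS(2→3) fails; counter now 3
#11 T1 reads 3
#12 T3 reads 3
#13 T3 CAS(3→4) writes; counter now 4
#14 T1 CAS(3→4) fails; counter now 4
Flip is step 6.

step = 6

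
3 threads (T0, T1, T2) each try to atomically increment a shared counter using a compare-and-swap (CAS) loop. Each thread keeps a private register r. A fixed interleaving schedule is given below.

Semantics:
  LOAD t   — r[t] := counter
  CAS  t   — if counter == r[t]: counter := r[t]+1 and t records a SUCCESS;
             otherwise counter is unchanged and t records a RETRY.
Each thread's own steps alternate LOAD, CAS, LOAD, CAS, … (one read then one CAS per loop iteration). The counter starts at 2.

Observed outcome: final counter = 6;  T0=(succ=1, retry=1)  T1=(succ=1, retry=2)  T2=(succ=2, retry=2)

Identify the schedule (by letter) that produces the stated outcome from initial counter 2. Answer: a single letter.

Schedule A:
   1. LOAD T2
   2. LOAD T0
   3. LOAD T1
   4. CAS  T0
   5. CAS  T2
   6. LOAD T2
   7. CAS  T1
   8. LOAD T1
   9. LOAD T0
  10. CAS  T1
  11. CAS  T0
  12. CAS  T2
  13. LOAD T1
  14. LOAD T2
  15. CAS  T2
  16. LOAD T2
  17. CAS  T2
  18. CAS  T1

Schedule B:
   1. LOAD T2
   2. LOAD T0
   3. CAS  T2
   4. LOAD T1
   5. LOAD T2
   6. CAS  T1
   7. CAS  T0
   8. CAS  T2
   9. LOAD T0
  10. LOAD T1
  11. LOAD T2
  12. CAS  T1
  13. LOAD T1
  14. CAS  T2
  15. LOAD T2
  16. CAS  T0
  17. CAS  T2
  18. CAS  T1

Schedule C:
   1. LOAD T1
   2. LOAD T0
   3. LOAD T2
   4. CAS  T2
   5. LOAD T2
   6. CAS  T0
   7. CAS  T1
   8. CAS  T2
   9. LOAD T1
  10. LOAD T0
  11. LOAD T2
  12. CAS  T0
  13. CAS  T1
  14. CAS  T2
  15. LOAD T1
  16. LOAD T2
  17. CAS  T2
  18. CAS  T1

A

Simulating candidate A:
[1] T2.load  rd  (counter 2, T2.r 2)
[2] T0.load  rd  (counter 2, T0.r 2)
[3] T1.load  rd  (counter 2, T1.r 2)
[4] T0.cas  hit  (counter 3, T0.r 2)
[5] T2.cas  miss  (counter 3, T2.r 2)
[6] T2.load  rd  (counter 3, T2.r 3)
[7] T1.cas  miss  (counter 3, T1.r 2)
[8] T1.load  rd  (counter 3, T1.r 3)
[9] T0.load  rd  (counter 3, T0.r 3)
[10] T1.cas  hit  (counter 4, T1.r 3)
[11] T0.cas  miss  (counter 4, T0.r 3)
[12] T2.cas  miss  (counter 4, T2.r 3)
[13] T1.load  rd  (counter 4, T1.r 4)
[14] T2.load  rd  (counter 4, T2.r 4)
[15] T2.cas  hit  (counter 5, T2.r 4)
[16] T2.load  rd  (counter 5, T2.r 5)
[17] T2.cas  hit  (counter 6, T2.r 5)
[18] T1.cas  miss  (counter 6, T1.r 4)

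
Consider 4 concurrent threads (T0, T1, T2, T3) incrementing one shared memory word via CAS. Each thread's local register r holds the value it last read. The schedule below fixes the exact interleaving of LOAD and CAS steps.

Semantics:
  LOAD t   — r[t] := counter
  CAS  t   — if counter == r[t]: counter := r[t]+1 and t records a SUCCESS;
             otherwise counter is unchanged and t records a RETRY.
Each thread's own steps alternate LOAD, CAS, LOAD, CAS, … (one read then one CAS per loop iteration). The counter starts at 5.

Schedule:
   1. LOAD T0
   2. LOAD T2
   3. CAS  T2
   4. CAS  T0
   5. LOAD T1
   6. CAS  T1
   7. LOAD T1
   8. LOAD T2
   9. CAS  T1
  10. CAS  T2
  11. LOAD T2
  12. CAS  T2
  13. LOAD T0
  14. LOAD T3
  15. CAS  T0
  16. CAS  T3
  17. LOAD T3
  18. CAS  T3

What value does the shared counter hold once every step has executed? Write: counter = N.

counter = 11

1. LOAD T0 → mem=5 r[T0]=5 [LOAD]
2. LOAD T2 → mem=5 r[T2]=5 [LOAD]
3. CAS T2 → mem=6 r[T2]=5 [OK]
4. CAS T0 → mem=6 r[T0]=5 [RETRY]
5. LOAD T1 → mem=6 r[T1]=6 [LOAD]
6. CAS T1 → mem=7 r[T1]=6 [OK]
7. LOAD T1 → mem=7 r[T1]=7 [LOAD]
8. LOAD T2 → mem=7 r[T2]=7 [LOAD]
9. CAS T1 → mem=8 r[T1]=7 [OK]
10. CAS T2 → mem=8 r[T2]=7 [RETRY]
11. LOAD T2 → mem=8 r[T2]=8 [LOAD]
12. CAS T2 → mem=9 r[T2]=8 [OK]
13. LOAD T0 → mem=9 r[T0]=9 [LOAD]
14. LOAD T3 → mem=9 r[T3]=9 [LOAD]
15. CAS T0 → mem=10 r[T0]=9 [OK]
16. CAS T3 → mem=10 r[T3]=9 [RETRY]
17. LOAD T3 → mem=10 r[T3]=10 [LOAD]
18. CAS T3 → mem=11 r[T3]=10 [OK]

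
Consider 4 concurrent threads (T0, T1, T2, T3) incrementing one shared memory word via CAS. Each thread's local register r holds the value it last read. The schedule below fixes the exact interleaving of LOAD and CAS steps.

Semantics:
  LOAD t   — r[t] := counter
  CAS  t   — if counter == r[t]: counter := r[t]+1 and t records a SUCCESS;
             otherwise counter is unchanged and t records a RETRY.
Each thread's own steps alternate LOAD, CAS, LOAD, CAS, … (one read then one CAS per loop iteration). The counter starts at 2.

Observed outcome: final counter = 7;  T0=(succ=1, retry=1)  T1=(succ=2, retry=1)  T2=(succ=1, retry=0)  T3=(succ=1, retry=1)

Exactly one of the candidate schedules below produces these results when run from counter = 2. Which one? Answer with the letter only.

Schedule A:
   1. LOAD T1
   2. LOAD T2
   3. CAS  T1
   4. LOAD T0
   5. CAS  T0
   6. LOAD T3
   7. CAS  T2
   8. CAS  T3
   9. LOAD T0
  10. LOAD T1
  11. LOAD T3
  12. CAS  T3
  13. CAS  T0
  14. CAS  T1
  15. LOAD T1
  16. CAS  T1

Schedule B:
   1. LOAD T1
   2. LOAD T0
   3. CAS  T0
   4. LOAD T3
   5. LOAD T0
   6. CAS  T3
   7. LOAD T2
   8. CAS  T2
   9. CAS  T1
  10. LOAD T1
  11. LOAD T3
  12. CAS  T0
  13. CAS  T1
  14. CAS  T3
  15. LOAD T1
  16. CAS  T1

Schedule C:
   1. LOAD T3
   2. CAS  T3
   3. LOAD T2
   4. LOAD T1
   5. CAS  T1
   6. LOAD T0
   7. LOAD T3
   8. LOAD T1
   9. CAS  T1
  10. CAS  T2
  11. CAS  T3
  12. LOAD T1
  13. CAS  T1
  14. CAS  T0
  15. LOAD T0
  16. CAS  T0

B

Run B:
   1) LOAD T1:  M=2  r_T1=2
   2) LOAD T0:  M=2  r_T0=2
   3) CAS  T0:  M=3  r_T0=2 ✓
   4) LOAD T3:  M=3  r_T3=3
   5) LOAD T0:  M=3  r_T0=3
   6) CAS  T3:  M=4  r_T3=3 ✓
   7) LOAD T2:  M=4  r_T2=4
   8) CAS  T2:  M=5  r_T2=4 ✓
   9) CAS  T1:  M=5  r_T1=2 ✗
  10) LOAD T1:  M=5  r_T1=5
  11) LOAD T3:  M=5  r_T3=5
  12) CAS  T0:  M=5  r_T0=3 ✗
  13) CAS  T1:  M=6  r_T1=5 ✓
  14) CAS  T3:  M=6  r_T3=5 ✗
  15) LOAD T1:  M=6  r_T1=6
  16) CAS  T1:  M=7  r_T1=6 ✓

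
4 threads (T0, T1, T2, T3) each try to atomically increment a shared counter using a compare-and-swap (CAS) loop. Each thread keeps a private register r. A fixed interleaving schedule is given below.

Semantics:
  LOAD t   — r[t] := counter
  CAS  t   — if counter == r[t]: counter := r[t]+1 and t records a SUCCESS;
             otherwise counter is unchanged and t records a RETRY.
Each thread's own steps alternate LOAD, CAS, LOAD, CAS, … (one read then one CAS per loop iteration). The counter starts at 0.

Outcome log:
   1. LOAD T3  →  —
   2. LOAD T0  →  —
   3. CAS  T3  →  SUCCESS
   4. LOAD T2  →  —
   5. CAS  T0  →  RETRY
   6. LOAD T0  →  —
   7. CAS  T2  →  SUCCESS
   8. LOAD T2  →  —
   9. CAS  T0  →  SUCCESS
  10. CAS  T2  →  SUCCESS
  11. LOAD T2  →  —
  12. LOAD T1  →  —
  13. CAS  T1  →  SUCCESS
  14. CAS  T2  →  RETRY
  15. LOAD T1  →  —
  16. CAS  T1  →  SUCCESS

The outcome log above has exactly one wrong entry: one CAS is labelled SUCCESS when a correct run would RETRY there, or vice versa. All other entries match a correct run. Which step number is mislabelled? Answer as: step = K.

step = 9

Reference trace:
T3 LOAD — after: cnt=0, r=0 — load
T0 LOAD — after: cnt=0, r=0 — load
T3 CAS — after: cnt=1, r=0 — ok
T2 LOAD — after: cnt=1, r=1 — load
T0 CAS — after: cnt=1, r=0 — retry
T0 LOAD — after: cnt=1, r=1 — load
T2 CAS — after: cnt=2, r=1 — ok
T2 LOAD — after: cnt=2, r=2 — load
T0 CAS — after: cnt=2, r=1 — retry
T2 CAS — after: cnt=3, r=2 — ok
T2 LOAD — after: cnt=3, r=3 — load
T1 LOAD — after: cnt=3, r=3 — load
T1 CAS — after: cnt=4, r=3 — ok
T2 CAS — after: cnt=4, r=3 — retry
T1 LOAD — after: cnt=4, r=4 — load
T1 CAS — after: cnt=5, r=4 — ok
Flip is step 9.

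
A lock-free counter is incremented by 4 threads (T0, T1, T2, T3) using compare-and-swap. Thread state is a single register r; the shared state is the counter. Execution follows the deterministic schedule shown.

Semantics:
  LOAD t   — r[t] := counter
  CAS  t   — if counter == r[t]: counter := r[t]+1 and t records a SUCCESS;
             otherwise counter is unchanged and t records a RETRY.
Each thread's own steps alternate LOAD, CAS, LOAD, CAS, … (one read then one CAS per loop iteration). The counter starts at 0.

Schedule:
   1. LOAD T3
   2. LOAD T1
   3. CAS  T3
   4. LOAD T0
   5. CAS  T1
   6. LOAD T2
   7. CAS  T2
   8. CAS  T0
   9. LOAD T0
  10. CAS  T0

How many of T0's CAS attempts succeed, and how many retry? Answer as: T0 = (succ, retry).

T0 = (1, 1)

#1 T3 reads 0
#2 T1 reads 0
#3 T3 CAS(0→1) writes; counter now 1
#4 T0 reads 1
#5 T1 CAS(0→1) fails; counter now 1
#6 T2 reads 1
#7 T2 CAS(1→2) writes; counter now 2
#8 T0 CAS(1→2) fails; counter now 2
#9 T0 reads 2
#10 T0 CAS(2→3) writes; counter now 3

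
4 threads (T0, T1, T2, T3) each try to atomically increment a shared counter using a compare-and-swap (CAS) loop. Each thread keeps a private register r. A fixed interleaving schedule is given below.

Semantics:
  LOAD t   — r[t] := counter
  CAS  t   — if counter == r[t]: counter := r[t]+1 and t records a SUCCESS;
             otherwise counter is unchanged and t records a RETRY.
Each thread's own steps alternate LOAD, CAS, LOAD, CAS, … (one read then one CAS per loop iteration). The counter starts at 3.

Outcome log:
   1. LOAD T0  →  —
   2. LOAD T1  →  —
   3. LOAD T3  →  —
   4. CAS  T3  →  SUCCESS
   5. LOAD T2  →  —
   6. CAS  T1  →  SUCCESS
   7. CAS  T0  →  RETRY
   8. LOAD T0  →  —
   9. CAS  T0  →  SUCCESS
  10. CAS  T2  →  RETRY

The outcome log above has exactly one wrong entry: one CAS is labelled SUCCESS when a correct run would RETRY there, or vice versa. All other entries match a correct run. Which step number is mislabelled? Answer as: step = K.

step = 6

Re-executing:
step 1: T0 LOAD ⇒ load; ctr=3 reg=3
step 2: T1 LOAD ⇒ load; ctr=3 reg=3
step 3: T3 LOAD ⇒ load; ctr=3 reg=3
step 4: T3 CAS ⇒ ok; ctr=4 reg=3
step 5: T2 LOAD ⇒ load; ctr=4 reg=4
step 6: T1 CAS ⇒ retry; ctr=4 reg=3
step 7: T0 CAS ⇒ retry; ctr=4 reg=3
step 8: T0 LOAD ⇒ load; ctr=4 reg=4
step 9: T0 CAS ⇒ ok; ctr=5 reg=4
step 10: T2 CAS ⇒ retry; ctr=5 reg=4
Log disagrees first at step 6.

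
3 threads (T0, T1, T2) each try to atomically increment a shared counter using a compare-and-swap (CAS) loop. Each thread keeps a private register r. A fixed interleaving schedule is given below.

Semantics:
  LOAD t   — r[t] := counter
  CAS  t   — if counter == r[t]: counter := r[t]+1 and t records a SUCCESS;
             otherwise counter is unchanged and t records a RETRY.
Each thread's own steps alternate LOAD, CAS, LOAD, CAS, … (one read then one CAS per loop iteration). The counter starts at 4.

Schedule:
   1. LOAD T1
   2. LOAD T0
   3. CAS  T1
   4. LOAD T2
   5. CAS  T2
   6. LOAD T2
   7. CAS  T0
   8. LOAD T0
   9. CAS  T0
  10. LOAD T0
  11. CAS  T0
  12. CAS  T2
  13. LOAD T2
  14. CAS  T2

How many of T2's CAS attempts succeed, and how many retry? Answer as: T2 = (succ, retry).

#1 T1 reads 4
#2 T0 reads 4
#3 T1 CAS(4→5) writes; counter now 5
#4 T2 reads 5
#5 T2 CAS(5→6) writes; counter now 6
#6 T2 reads 6
#7 T0 CAS(4→5) fails; counter now 6
#8 T0 reads 6
#9 T0 CAS(6→7) writes; counter now 7
#10 T0 reads 7
#11 T0 CAS(7→8) writes; counter now 8
#12 T2 CAS(6→7) fails; counter now 8
#13 T2 reads 8
#14 T2 CAS(8→9) writes; counter now 9

T2 = (2, 1)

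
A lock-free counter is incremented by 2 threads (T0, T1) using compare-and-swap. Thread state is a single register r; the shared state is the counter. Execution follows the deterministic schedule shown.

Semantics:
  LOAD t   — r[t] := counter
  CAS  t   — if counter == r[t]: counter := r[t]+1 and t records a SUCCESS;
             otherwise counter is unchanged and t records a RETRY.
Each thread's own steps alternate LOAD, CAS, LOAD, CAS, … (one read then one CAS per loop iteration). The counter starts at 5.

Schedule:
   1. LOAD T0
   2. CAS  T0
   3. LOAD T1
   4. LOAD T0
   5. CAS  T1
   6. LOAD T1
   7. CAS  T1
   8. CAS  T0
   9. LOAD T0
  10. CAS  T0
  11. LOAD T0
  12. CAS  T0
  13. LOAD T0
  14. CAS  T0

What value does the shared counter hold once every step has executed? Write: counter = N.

T0 LOAD — after: cnt=5, r=5 — load
T0 CAS — after: cnt=6, r=5 — ok
T1 LOAD — after: cnt=6, r=6 — load
T0 LOAD — after: cnt=6, r=6 — load
T1 CAS — after: cnt=7, r=6 — ok
T1 LOAD — after: cnt=7, r=7 — load
T1 CAS — after: cnt=8, r=7 — ok
T0 CAS — after: cnt=8, r=6 — retry
T0 LOAD — after: cnt=8, r=8 — load
T0 CAS — after: cnt=9, r=8 — ok
T0 LOAD — after: cnt=9, r=9 — load
T0 CAS — after: cnt=10, r=9 — ok
T0 LOAD — after: cnt=10, r=10 — load
T0 CAS — after: cnt=11, r=10 — ok

counter = 11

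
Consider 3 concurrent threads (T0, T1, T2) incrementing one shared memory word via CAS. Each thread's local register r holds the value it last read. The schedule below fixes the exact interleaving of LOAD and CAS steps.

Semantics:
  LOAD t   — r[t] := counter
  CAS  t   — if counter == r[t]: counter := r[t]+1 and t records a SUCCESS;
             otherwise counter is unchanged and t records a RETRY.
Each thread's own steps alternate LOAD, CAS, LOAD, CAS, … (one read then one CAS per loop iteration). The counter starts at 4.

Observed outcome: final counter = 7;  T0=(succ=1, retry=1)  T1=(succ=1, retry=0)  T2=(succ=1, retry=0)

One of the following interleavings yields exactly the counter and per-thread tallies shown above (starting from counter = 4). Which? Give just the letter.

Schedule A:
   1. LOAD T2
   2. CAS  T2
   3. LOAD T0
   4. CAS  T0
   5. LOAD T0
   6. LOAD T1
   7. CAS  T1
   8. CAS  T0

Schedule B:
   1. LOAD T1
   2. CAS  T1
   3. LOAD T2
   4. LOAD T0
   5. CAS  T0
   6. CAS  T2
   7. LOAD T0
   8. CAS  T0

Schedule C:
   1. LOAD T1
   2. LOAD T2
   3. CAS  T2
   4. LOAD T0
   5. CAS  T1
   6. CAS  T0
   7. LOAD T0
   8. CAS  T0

A

Simulating candidate A:
   1) LOAD T2:  M=4  r_T2=4
   2) CAS  T2:  M=5  r_T2=4 ✓
   3) LOAD T0:  M=5  r_T0=5
   4) CAS  T0:  M=6  r_T0=5 ✓
   5) LOAD T0:  M=6  r_T0=6
   6) LOAD T1:  M=6  r_T1=6
   7) CAS  T1:  M=7  r_T1=6 ✓
   8) CAS  T0:  M=7  r_T0=6 ✗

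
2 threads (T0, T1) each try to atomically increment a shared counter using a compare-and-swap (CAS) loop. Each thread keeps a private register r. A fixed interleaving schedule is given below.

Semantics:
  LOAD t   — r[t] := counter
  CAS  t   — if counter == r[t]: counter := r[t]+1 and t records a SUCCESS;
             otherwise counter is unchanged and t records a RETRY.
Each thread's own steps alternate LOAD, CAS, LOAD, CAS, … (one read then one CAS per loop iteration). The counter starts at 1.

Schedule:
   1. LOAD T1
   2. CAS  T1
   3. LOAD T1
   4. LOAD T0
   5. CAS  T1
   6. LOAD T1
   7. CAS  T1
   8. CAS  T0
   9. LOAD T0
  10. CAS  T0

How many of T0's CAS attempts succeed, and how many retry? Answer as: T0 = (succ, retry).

T0 = (1, 1)

#1 T1 reads 1
#2 T1 CAS(1→2) writes; counter now 2
#3 T1 reads 2
#4 T0 reads 2
#5 T1 CAS(2→3) writes; counter now 3
#6 T1 reads 3
#7 T1 CAS(3→4) writes; counter now 4
#8 T0 CAS(2→3) fails; counter now 4
#9 T0 reads 4
#10 T0 CAS(4→5) writes; counter now 5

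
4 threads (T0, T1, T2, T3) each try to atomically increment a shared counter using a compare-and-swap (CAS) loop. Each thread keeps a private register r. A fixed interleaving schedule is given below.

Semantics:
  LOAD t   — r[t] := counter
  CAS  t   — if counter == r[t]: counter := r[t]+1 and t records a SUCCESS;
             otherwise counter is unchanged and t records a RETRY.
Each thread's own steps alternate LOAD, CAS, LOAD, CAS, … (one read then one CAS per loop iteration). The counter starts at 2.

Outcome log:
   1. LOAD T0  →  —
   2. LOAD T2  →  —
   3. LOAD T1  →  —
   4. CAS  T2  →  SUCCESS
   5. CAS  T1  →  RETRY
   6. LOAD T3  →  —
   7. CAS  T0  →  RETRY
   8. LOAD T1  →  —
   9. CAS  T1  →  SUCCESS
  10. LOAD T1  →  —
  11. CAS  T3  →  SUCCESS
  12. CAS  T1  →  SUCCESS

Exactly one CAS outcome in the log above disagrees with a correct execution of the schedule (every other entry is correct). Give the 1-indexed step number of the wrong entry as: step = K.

Re-executing:
   1) LOAD T0:  M=2  r_T0=2
   2) LOAD T2:  M=2  r_T2=2
   3) LOAD T1:  M=2  r_T1=2
   4) CAS  T2:  M=3  r_T2=2 ✓
   5) CAS  T1:  M=3  r_T1=2 ✗
   6) LOAD T3:  M=3  r_T3=3
   7) CAS  T0:  M=3  r_T0=2 ✗
   8) LOAD T1:  M=3  r_T1=3
   9) CAS  T1:  M=4  r_T1=3 ✓
  10) LOAD T1:  M=4  r_T1=4
  11) CAS  T3:  M=4  r_T3=3 ✗
  12) CAS  T1:  M=5  r_T1=4 ✓
Flip is step 11.

step = 11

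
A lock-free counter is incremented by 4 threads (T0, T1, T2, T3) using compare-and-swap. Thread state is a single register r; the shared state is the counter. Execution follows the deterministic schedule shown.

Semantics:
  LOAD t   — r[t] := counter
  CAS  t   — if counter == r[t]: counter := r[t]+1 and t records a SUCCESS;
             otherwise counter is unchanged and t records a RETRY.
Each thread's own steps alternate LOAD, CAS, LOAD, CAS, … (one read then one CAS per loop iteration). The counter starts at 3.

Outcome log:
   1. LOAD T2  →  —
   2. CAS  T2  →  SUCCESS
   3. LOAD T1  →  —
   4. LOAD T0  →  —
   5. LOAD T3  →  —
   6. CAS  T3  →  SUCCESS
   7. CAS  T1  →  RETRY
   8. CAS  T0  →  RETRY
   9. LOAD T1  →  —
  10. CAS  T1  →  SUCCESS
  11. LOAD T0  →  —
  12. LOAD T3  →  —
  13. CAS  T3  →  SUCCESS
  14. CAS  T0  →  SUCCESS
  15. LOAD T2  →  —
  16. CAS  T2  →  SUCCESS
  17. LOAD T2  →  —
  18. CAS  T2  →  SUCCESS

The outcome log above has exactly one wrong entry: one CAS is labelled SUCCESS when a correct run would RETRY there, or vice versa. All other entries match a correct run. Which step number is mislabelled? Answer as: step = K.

step = 14

Reference trace:
T2 LOAD — after: cnt=3, r=3 — load
T2 CAS — after: cnt=4, r=3 — ok
T1 LOAD — after: cnt=4, r=4 — load
T0 LOAD — after: cnt=4, r=4 — load
T3 LOAD — after: cnt=4, r=4 — load
T3 CAS — after: cnt=5, r=4 — ok
T1 CAS — after: cnt=5, r=4 — retry
T0 CAS — after: cnt=5, r=4 — retry
T1 LOAD — after: cnt=5, r=5 — load
T1 CAS — after: cnt=6, r=5 — ok
T0 LOAD — after: cnt=6, r=6 — load
T3 LOAD — after: cnt=6, r=6 — load
T3 CAS — after: cnt=7, r=6 — ok
T0 CAS — after: cnt=7, r=6 — retry
T2 LOAD — after: cnt=7, r=7 — load
T2 CAS — after: cnt=8, r=7 — ok
T2 LOAD — after: cnt=8, r=8 — load
T2 CAS — after: cnt=9, r=8 — ok
Flip is step 14.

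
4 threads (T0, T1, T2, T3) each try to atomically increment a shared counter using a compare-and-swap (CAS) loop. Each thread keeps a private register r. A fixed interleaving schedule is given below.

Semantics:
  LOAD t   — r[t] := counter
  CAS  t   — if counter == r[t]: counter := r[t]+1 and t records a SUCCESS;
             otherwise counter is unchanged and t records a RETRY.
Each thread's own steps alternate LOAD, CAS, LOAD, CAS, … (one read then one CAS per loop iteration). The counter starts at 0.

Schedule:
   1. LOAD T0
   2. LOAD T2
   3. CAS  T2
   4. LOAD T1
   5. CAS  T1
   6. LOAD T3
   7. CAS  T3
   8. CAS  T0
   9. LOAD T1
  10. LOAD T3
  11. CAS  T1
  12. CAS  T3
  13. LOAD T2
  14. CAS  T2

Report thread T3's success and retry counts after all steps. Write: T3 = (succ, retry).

T3 = (1, 1)

[1] T0.load  rd  (counter 0, T0.r 0)
[2] T2.load  rd  (counter 0, T2.r 0)
[3] T2.cas  hit  (counter 1, T2.r 0)
[4] T1.load  rd  (counter 1, T1.r 1)
[5] T1.cas  hit  (counter 2, T1.r 1)
[6] T3.load  rd  (counter 2, T3.r 2)
[7] T3.cas  hit  (counter 3, T3.r 2)
[8] T0.cas  miss  (counter 3, T0.r 0)
[9] T1.load  rd  (counter 3, T1.r 3)
[10] T3.load  rd  (counter 3, T3.r 3)
[11] T1.cas  hit  (counter 4, T1.r 3)
[12] T3.cas  miss  (counter 4, T3.r 3)
[13] T2.load  rd  (counter 4, T2.r 4)
[14] T2.cas  hit  (counter 5, T2.r 4)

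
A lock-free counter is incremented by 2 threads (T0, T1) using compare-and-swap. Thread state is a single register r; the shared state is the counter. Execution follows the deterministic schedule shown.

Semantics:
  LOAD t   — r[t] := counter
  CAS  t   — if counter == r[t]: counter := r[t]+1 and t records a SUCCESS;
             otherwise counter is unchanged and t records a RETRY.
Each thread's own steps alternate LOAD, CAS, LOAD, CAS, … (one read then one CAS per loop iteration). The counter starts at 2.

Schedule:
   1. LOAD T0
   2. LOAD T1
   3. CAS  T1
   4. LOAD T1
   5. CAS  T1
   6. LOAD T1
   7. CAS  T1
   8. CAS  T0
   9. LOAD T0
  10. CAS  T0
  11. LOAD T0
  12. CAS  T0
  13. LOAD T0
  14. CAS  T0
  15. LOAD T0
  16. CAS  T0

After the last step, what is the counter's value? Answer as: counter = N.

T0 LOAD — after: cnt=2, r=2 — load
T1 LOAD — after: cnt=2, r=2 — load
T1 CAS — after: cnt=3, r=2 — ok
T1 LOAD — after: cnt=3, r=3 — load
T1 CAS — after: cnt=4, r=3 — ok
T1 LOAD — after: cnt=4, r=4 — load
T1 CAS — after: cnt=5, r=4 — ok
T0 CAS — after: cnt=5, r=2 — retry
T0 LOAD — after: cnt=5, r=5 — load
T0 CAS — after: cnt=6, r=5 — ok
T0 LOAD — after: cnt=6, r=6 — load
T0 CAS — after: cnt=7, r=6 — ok
T0 LOAD — after: cnt=7, r=7 — load
T0 CAS — after: cnt=8, r=7 — ok
T0 LOAD — after: cnt=8, r=8 — load
T0 CAS — after: cnt=9, r=8 — ok

counter = 9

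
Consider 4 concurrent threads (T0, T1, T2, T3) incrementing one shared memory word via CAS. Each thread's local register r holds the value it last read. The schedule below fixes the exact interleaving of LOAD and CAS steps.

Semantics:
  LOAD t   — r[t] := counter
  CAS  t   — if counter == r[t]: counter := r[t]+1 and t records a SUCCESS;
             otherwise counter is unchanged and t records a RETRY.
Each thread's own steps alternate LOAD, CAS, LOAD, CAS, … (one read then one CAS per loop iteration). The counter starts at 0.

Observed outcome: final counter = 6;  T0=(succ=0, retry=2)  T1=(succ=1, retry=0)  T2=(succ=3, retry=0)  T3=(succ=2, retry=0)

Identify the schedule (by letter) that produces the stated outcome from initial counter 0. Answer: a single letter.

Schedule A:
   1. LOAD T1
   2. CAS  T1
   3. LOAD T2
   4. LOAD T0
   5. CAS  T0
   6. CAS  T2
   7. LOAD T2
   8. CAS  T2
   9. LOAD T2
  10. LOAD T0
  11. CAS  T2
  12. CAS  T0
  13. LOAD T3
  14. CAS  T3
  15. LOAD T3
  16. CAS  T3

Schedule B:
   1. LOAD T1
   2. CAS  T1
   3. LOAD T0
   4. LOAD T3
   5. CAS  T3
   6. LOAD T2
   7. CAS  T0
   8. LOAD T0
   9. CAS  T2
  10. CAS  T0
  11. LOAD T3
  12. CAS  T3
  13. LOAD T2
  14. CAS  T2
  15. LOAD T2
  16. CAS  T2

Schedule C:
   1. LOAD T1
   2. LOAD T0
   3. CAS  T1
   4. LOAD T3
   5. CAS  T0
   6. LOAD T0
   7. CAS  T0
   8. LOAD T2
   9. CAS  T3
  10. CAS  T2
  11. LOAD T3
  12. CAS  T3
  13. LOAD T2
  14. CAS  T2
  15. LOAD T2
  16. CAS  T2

Run B:
step 1: T1 LOAD ⇒ load; ctr=0 reg=0
step 2: T1 CAS ⇒ ok; ctr=1 reg=0
step 3: T0 LOAD ⇒ load; ctr=1 reg=1
step 4: T3 LOAD ⇒ load; ctr=1 reg=1
step 5: T3 CAS ⇒ ok; ctr=2 reg=1
step 6: T2 LOAD ⇒ load; ctr=2 reg=2
step 7: T0 CAS ⇒ retry; ctr=2 reg=1
step 8: T0 LOAD ⇒ load; ctr=2 reg=2
step 9: T2 CAS ⇒ ok; ctr=3 reg=2
step 10: T0 CAS ⇒ retry; ctr=3 reg=2
step 11: T3 LOAD ⇒ load; ctr=3 reg=3
step 12: T3 CAS ⇒ ok; ctr=4 reg=3
step 13: T2 LOAD ⇒ load; ctr=4 reg=4
step 14: T2 CAS ⇒ ok; ctr=5 reg=4
step 15: T2 LOAD ⇒ load; ctr=5 reg=5
step 16: T2 CAS ⇒ ok; ctr=6 reg=5

B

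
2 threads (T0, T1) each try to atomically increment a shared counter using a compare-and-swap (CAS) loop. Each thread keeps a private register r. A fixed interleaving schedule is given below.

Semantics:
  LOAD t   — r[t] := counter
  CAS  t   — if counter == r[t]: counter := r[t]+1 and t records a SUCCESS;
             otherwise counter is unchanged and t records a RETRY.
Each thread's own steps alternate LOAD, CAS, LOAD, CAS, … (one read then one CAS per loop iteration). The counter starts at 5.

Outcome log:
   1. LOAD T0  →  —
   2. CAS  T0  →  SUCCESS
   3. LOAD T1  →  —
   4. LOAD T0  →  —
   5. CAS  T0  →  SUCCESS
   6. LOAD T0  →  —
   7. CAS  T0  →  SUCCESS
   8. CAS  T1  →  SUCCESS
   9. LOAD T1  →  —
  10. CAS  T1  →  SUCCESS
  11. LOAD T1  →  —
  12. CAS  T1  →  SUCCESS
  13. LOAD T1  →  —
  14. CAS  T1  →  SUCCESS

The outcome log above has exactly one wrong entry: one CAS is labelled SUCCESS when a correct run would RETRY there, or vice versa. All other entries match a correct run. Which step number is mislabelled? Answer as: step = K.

step = 8

Re-executing:
step 1: T0 LOAD ⇒ load; ctr=5 reg=5
step 2: T0 CAS ⇒ ok; ctr=6 reg=5
step 3: T1 LOAD ⇒ load; ctr=6 reg=6
step 4: T0 LOAD ⇒ load; ctr=6 reg=6
step 5: T0 CAS ⇒ ok; ctr=7 reg=6
step 6: T0 LOAD ⇒ load; ctr=7 reg=7
step 7: T0 CAS ⇒ ok; ctr=8 reg=7
step 8: T1 CAS ⇒ retry; ctr=8 reg=6
step 9: T1 LOAD ⇒ load; ctr=8 reg=8
step 10: T1 CAS ⇒ ok; ctr=9 reg=8
step 11: T1 LOAD ⇒ load; ctr=9 reg=9
step 12: T1 CAS ⇒ ok; ctr=10 reg=9
step 13: T1 LOAD ⇒ load; ctr=10 reg=10
step 14: T1 CAS ⇒ ok; ctr=11 reg=10
Log disagrees first at step 8.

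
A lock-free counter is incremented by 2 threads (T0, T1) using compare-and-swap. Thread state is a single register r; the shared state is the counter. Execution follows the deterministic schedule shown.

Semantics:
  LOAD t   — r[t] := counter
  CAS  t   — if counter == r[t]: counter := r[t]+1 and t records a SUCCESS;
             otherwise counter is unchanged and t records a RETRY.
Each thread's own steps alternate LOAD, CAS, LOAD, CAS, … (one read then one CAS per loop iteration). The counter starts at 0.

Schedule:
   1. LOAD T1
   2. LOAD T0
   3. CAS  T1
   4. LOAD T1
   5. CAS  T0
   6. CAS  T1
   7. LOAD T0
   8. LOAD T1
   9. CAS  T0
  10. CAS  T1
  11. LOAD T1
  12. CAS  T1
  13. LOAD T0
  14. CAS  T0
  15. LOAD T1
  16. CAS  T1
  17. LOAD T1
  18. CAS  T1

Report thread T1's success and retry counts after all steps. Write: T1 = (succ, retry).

   1) LOAD T1:  M=0  r_T1=0
   2) LOAD T0:  M=0  r_T0=0
   3) CAS  T1:  M=1  r_T1=0 ✓
   4) LOAD T1:  M=1  r_T1=1
   5) CAS  T0:  M=1  r_T0=0 ✗
   6) CAS  T1:  M=2  r_T1=1 ✓
   7) LOAD T0:  M=2  r_T0=2
   8) LOAD T1:  M=2  r_T1=2
   9) CAS  T0:  M=3  r_T0=2 ✓
  10) CAS  T1:  M=3  r_T1=2 ✗
  11) LOAD T1:  M=3  r_T1=3
  12) CAS  T1:  M=4  r_T1=3 ✓
  13) LOAD T0:  M=4  r_T0=4
  14) CAS  T0:  M=5  r_T0=4 ✓
  15) LOAD T1:  M=5  r_T1=5
  16) CAS  T1:  M=6  r_T1=5 ✓
  17) LOAD T1:  M=6  r_T1=6
  18) CAS  T1:  M=7  r_T1=6 ✓

T1 = (5, 1)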